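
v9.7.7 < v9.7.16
True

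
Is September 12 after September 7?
Yes. Day 12 comes after day 7 in September — this is a date comparison, not a decimal one (the decimal 9.12 would be smaller than 9.7).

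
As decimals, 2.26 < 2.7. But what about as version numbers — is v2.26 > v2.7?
True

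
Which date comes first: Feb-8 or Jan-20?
Jan-20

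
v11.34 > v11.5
True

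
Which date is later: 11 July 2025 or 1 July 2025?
11 July 2025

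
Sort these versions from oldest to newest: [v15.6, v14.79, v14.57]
[v14.57, v14.79, v15.6]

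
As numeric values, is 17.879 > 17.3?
True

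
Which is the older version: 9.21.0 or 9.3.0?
9.3.0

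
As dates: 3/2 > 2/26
True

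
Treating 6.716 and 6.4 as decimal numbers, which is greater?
6.716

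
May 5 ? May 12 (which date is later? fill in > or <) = <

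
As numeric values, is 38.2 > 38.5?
False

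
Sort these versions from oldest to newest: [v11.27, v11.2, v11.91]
[v11.2, v11.27, v11.91]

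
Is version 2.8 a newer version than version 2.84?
No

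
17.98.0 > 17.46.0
True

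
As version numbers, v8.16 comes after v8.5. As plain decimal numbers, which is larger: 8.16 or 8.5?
8.5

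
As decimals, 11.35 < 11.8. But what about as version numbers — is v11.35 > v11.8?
True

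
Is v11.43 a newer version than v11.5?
Yes. Version numbers are compared segment by segment as integers, not as decimals: minor version 43 > 5, so v11.43 > v11.5 (even though the decimal 11.43 < 11.5).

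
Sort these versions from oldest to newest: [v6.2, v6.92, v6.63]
[v6.2, v6.63, v6.92]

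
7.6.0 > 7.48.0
False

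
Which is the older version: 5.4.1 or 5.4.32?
5.4.1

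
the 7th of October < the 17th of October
True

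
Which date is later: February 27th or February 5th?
February 27th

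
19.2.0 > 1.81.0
True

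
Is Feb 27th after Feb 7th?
Yes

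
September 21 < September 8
False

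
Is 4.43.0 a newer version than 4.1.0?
Yes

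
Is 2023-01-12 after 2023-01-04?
Yes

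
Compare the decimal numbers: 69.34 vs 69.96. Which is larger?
69.96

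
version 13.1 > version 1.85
True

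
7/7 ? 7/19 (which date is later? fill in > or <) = <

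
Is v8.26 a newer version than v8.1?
Yes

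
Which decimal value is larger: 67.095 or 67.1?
67.1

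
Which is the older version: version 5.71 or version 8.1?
version 5.71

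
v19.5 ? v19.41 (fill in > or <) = <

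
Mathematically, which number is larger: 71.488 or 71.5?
71.5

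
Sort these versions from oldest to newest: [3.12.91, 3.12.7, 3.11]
[3.11, 3.12.7, 3.12.91]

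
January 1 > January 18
False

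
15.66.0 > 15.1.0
True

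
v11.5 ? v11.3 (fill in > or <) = >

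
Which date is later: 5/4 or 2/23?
5/4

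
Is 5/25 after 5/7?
Yes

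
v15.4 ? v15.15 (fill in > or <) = <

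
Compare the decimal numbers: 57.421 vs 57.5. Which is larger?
57.5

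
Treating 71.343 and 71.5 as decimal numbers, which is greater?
71.5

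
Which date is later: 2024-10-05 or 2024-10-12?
2024-10-12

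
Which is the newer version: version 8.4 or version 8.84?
version 8.84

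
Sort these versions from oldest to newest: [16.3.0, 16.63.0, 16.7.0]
[16.3.0, 16.7.0, 16.63.0]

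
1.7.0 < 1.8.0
True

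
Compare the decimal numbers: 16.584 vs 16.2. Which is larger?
16.584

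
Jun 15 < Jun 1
False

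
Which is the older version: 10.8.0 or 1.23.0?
1.23.0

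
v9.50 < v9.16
False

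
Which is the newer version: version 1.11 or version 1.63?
version 1.63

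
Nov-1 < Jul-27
False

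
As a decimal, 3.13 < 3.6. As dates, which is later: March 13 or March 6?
March 13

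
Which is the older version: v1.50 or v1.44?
v1.44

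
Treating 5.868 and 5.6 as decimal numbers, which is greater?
5.868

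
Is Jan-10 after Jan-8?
Yes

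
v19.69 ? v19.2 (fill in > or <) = >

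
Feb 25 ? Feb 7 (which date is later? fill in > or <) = >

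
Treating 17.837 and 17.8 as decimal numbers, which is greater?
17.837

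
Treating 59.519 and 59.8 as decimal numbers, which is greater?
59.8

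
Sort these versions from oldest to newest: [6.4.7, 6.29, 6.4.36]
[6.4.7, 6.4.36, 6.29]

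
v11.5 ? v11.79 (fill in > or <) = <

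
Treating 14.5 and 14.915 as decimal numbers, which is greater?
14.915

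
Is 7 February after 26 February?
No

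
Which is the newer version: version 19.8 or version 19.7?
version 19.8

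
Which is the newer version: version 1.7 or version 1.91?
version 1.91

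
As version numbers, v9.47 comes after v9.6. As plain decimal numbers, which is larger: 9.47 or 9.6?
9.6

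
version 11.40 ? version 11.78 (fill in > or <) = <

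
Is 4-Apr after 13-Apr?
No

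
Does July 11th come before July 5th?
No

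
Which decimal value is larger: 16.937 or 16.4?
16.937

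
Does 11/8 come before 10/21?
No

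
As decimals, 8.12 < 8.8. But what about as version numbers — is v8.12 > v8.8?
True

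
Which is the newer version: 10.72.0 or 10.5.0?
10.72.0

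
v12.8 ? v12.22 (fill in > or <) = <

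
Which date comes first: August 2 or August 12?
August 2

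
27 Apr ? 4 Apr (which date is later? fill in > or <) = >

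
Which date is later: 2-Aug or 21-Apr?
2-Aug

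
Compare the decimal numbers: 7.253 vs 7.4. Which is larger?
7.4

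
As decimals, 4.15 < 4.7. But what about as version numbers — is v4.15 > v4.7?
True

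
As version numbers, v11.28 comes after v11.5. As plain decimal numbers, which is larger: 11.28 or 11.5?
11.5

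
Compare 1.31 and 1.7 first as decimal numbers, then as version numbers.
As decimals: 1.31 < 1.7. As versions: v1.31 > v1.7 (minor version 31 > 7).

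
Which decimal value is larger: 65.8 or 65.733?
65.8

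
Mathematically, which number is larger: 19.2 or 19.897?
19.897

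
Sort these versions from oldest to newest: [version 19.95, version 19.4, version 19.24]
[version 19.4, version 19.24, version 19.95]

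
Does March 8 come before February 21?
No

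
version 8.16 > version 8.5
True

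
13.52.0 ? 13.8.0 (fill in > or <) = >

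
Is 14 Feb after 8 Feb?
Yes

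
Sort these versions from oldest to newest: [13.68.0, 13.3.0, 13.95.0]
[13.3.0, 13.68.0, 13.95.0]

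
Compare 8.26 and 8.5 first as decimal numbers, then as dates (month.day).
As decimals: 8.26 < 8.5. As dates: 8/26 is later than 8/5 (day 26 > day 5).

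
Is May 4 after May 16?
No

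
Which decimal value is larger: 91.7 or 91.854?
91.854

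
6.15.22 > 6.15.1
True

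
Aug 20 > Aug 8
True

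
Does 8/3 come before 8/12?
Yes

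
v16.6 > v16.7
False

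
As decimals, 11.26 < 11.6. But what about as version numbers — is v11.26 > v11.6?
True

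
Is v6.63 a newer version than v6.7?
Yes. Version numbers are compared segment by segment as integers, not as decimals: minor version 63 > 7, so v6.63 > v6.7 (even though the decimal 6.63 < 6.7).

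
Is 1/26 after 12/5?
No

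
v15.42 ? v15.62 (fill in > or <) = <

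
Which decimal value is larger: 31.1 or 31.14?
31.14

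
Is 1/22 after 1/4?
Yes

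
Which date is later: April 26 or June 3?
June 3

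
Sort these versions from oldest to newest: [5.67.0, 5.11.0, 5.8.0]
[5.8.0, 5.11.0, 5.67.0]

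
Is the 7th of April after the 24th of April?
No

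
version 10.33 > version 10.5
True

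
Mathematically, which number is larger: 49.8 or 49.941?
49.941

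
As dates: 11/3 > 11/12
False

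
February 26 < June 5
True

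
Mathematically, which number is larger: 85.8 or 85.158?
85.8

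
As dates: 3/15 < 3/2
False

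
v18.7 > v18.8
False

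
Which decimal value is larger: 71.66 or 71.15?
71.66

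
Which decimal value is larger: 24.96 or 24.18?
24.96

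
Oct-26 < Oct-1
False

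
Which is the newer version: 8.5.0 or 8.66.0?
8.66.0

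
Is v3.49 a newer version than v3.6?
Yes. Version numbers are compared segment by segment as integers, not as decimals: minor version 49 > 6, so v3.49 > v3.6 (even though the decimal 3.49 < 3.6).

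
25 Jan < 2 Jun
True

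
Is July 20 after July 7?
Yes. Day 20 comes after day 7 in July — this is a date comparison, not a decimal one (the decimal 7.20 would be smaller than 7.7).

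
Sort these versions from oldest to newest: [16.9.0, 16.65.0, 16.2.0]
[16.2.0, 16.9.0, 16.65.0]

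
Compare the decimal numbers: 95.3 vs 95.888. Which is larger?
95.888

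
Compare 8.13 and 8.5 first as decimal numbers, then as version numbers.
As decimals: 8.13 < 8.5. As versions: v8.13 > v8.5 (minor version 13 > 5).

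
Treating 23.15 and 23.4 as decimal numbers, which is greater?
23.4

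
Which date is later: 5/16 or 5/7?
5/16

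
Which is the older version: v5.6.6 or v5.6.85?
v5.6.6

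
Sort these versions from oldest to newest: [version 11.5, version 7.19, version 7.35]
[version 7.19, version 7.35, version 11.5]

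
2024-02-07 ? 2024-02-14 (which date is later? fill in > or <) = <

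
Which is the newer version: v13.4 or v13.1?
v13.4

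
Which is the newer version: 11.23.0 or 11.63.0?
11.63.0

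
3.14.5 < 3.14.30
True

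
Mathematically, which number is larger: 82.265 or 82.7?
82.7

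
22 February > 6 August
False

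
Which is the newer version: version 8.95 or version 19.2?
version 19.2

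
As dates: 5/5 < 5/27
True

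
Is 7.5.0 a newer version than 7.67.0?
No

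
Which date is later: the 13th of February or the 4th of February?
the 13th of February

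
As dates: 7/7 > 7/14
False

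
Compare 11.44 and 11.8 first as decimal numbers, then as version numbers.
As decimals: 11.44 < 11.8. As versions: v11.44 > v11.8 (minor version 44 > 8).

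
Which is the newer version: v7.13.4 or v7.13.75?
v7.13.75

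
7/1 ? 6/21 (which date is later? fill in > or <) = >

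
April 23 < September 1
True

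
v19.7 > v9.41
True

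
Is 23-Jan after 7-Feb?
No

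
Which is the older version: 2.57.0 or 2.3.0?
2.3.0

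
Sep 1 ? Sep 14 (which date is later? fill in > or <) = <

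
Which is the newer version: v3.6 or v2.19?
v3.6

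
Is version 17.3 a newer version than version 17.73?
No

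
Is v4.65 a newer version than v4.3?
Yes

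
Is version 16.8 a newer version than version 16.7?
Yes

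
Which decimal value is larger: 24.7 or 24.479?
24.7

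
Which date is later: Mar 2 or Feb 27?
Mar 2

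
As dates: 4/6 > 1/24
True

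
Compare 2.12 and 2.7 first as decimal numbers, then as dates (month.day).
As decimals: 2.12 < 2.7. As dates: 2/12 is later than 2/7 (day 12 > day 7).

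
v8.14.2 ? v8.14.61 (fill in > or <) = <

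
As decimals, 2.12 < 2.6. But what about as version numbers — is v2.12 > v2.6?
True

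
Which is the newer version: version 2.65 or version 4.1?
version 4.1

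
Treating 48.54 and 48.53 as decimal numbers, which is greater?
48.54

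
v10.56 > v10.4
True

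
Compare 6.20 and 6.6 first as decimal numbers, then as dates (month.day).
As decimals: 6.20 < 6.6. As dates: 6/20 is later than 6/6 (day 20 > day 6).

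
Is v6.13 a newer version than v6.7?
Yes. Version numbers are compared segment by segment as integers, not as decimals: minor version 13 > 7, so v6.13 > v6.7 (even though the decimal 6.13 < 6.7).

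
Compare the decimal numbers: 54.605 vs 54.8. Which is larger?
54.8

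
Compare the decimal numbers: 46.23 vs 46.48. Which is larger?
46.48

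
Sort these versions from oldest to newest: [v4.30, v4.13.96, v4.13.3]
[v4.13.3, v4.13.96, v4.30]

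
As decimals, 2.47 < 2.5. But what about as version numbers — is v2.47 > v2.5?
True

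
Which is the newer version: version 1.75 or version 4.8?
version 4.8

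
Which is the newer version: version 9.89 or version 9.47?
version 9.89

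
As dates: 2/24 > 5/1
False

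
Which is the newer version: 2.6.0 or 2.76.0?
2.76.0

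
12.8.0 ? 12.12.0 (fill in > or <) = <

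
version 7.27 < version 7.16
False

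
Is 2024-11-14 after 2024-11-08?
Yes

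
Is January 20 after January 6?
Yes. Day 20 comes after day 6 in January — this is a date comparison, not a decimal one (the decimal 1.20 would be smaller than 1.6).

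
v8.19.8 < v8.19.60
True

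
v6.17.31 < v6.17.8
False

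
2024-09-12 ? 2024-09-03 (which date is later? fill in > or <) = >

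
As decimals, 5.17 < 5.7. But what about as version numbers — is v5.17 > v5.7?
True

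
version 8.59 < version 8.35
False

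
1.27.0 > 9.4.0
False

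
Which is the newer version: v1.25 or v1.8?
v1.25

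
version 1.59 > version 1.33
True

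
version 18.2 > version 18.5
False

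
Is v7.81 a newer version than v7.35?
Yes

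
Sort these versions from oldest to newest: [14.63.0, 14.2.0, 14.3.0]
[14.2.0, 14.3.0, 14.63.0]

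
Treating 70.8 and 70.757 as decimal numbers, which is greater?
70.8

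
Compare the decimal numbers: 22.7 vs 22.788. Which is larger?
22.788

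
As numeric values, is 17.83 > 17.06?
True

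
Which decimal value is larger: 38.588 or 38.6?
38.6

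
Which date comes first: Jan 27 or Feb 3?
Jan 27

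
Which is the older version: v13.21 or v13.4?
v13.4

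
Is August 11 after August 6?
Yes. Day 11 comes after day 6 in August — this is a date comparison, not a decimal one (the decimal 8.11 would be smaller than 8.6).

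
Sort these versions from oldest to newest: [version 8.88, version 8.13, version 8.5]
[version 8.5, version 8.13, version 8.88]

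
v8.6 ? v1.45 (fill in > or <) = >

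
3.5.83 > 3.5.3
True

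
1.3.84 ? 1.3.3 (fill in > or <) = >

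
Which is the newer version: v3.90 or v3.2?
v3.90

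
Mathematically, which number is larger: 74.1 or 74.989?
74.989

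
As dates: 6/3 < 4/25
False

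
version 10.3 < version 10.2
False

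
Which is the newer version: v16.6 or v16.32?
v16.32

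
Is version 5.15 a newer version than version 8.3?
No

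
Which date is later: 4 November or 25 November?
25 November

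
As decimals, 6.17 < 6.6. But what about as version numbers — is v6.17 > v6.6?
True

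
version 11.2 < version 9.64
False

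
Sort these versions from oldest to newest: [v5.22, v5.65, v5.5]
[v5.5, v5.22, v5.65]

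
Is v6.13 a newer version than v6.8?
Yes. Version numbers are compared segment by segment as integers, not as decimals: minor version 13 > 8, so v6.13 > v6.8 (even though the decimal 6.13 < 6.8).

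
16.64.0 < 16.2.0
False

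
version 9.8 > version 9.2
True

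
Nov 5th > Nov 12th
False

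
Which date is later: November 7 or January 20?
November 7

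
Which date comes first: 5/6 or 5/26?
5/6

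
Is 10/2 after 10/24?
No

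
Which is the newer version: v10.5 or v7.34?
v10.5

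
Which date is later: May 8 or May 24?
May 24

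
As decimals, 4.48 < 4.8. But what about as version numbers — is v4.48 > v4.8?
True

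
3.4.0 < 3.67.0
True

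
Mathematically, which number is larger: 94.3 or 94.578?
94.578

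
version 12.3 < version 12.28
True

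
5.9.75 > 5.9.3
True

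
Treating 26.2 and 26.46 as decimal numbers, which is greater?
26.46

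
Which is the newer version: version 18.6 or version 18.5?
version 18.6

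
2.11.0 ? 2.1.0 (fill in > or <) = >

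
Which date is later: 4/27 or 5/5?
5/5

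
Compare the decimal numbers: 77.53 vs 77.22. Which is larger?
77.53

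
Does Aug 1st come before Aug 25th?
Yes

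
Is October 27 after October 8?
Yes. Day 27 comes after day 8 in October — this is a date comparison, not a decimal one (the decimal 10.27 would be smaller than 10.8).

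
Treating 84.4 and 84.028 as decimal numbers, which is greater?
84.4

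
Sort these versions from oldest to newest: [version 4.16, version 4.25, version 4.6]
[version 4.6, version 4.16, version 4.25]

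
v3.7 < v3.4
False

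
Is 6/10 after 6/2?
Yes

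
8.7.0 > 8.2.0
True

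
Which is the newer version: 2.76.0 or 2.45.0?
2.76.0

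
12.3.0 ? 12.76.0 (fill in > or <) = <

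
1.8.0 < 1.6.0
False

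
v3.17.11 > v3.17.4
True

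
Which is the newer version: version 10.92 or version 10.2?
version 10.92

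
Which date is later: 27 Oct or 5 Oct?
27 Oct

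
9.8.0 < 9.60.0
True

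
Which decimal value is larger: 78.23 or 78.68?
78.68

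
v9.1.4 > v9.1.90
False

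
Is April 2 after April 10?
No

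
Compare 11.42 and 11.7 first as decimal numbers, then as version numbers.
As decimals: 11.42 < 11.7. As versions: v11.42 > v11.7 (minor version 42 > 7).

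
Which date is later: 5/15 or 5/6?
5/15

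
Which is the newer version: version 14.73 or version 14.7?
version 14.73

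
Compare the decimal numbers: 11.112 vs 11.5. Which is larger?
11.5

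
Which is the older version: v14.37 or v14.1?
v14.1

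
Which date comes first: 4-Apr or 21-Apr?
4-Apr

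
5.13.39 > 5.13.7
True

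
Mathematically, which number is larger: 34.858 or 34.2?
34.858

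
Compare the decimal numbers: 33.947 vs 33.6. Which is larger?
33.947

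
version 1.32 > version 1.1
True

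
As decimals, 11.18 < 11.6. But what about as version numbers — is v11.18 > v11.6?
True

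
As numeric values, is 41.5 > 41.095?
True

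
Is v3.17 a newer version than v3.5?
Yes. Version numbers are compared segment by segment as integers, not as decimals: minor version 17 > 5, so v3.17 > v3.5 (even though the decimal 3.17 < 3.5).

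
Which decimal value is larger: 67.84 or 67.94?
67.94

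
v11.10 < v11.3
False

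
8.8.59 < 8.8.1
False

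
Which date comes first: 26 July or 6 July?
6 July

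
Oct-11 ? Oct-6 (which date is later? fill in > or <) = >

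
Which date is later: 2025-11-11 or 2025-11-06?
2025-11-11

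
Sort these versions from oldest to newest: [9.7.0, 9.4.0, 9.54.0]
[9.4.0, 9.7.0, 9.54.0]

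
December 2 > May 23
True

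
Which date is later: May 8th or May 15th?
May 15th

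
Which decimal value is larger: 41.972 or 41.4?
41.972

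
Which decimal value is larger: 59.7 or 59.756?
59.756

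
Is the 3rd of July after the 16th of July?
No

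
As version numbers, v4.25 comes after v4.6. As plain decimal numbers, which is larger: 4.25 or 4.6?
4.6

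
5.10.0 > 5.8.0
True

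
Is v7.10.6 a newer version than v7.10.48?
No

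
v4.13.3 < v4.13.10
True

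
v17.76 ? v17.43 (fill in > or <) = >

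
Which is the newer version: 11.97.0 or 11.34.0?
11.97.0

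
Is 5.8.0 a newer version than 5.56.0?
No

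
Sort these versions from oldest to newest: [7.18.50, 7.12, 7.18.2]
[7.12, 7.18.2, 7.18.50]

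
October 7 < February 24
False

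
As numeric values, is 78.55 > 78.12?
True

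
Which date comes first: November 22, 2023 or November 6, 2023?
November 6, 2023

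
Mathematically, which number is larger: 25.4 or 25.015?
25.4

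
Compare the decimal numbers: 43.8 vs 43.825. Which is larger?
43.825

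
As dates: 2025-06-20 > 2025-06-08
True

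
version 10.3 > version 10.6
False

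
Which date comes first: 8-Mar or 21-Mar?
8-Mar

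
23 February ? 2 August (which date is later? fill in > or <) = <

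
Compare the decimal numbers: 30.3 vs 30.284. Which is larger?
30.3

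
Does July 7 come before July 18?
Yes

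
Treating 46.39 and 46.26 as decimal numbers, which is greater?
46.39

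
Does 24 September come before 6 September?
No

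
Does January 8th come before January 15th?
Yes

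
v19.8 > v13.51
True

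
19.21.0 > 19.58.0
False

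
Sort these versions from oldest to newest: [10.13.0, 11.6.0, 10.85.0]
[10.13.0, 10.85.0, 11.6.0]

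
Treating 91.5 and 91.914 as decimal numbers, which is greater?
91.914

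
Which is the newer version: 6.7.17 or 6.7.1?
6.7.17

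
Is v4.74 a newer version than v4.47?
Yes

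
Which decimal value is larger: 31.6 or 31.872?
31.872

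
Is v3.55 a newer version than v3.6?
Yes. Version numbers are compared segment by segment as integers, not as decimals: minor version 55 > 6, so v3.55 > v3.6 (even though the decimal 3.55 < 3.6).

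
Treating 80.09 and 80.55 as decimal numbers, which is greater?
80.55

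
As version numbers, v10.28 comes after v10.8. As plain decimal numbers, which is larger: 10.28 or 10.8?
10.8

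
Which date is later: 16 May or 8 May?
16 May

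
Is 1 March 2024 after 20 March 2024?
No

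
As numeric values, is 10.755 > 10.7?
True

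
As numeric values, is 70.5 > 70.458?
True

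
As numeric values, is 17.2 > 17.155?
True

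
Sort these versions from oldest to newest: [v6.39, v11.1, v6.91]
[v6.39, v6.91, v11.1]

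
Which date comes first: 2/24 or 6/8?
2/24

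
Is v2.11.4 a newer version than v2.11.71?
No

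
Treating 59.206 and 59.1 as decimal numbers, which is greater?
59.206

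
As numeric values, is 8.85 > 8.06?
True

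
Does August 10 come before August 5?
No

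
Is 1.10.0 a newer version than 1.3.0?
Yes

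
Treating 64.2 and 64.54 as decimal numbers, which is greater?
64.54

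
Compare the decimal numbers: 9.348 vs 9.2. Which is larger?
9.348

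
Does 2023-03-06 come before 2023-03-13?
Yes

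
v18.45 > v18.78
False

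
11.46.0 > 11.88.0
False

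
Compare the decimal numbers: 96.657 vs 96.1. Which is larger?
96.657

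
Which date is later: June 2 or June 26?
June 26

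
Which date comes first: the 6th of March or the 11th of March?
the 6th of March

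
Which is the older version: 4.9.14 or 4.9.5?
4.9.5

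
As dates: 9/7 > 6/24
True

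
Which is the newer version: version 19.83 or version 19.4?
version 19.83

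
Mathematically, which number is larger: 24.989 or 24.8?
24.989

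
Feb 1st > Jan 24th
True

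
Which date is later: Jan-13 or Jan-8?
Jan-13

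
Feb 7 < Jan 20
False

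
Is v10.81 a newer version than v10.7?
Yes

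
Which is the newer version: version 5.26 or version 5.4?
version 5.26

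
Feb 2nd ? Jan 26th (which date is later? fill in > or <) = >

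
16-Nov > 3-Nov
True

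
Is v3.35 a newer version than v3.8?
Yes. Version numbers are compared segment by segment as integers, not as decimals: minor version 35 > 8, so v3.35 > v3.8 (even though the decimal 3.35 < 3.8).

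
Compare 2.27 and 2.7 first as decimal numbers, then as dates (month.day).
As decimals: 2.27 < 2.7. As dates: 2/27 is later than 2/7 (day 27 > day 7).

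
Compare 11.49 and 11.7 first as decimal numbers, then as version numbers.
As decimals: 11.49 < 11.7. As versions: v11.49 > v11.7 (minor version 49 > 7).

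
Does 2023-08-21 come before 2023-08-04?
No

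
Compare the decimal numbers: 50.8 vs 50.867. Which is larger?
50.867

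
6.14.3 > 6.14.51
False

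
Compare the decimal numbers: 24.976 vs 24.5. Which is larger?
24.976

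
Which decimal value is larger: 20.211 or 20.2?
20.211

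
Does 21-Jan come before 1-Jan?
No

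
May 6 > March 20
True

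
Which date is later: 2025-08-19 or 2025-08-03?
2025-08-19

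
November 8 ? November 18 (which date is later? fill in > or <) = <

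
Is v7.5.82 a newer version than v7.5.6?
Yes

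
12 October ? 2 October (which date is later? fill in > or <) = >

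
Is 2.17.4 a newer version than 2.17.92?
No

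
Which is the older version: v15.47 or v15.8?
v15.8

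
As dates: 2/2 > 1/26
True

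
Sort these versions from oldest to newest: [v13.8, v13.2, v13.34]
[v13.2, v13.8, v13.34]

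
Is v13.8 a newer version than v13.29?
No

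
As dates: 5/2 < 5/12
True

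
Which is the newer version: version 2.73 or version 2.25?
version 2.73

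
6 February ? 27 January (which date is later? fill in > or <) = >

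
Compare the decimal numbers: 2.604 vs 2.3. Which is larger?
2.604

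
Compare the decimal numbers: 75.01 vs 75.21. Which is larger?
75.21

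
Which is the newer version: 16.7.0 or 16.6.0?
16.7.0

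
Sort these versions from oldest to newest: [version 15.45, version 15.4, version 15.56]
[version 15.4, version 15.45, version 15.56]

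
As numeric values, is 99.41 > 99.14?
True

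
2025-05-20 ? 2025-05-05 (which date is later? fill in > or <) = >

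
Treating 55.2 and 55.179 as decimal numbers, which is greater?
55.2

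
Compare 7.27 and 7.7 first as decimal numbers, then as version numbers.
As decimals: 7.27 < 7.7. As versions: v7.27 > v7.7 (minor version 27 > 7).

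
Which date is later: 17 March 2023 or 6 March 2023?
17 March 2023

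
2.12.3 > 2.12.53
False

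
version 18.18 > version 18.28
False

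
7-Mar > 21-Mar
False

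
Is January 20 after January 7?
Yes. Day 20 comes after day 7 in January — this is a date comparison, not a decimal one (the decimal 1.20 would be smaller than 1.7).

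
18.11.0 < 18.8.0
False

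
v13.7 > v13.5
True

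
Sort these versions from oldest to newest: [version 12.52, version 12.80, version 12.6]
[version 12.6, version 12.52, version 12.80]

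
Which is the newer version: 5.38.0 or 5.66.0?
5.66.0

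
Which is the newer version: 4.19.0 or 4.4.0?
4.19.0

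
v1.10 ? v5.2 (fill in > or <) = <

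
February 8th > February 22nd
False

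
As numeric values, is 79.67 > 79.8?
False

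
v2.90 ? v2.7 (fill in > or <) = >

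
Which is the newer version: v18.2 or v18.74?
v18.74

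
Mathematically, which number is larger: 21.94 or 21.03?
21.94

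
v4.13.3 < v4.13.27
True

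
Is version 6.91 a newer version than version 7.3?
No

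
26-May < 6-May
False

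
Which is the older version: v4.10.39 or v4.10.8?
v4.10.8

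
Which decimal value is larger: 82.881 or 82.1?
82.881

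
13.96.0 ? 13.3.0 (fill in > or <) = >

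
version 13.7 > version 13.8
False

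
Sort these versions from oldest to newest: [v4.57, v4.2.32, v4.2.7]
[v4.2.7, v4.2.32, v4.57]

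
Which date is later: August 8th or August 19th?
August 19th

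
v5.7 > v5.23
False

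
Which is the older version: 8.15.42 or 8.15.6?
8.15.6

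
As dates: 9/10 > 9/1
True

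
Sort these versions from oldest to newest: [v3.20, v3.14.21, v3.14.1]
[v3.14.1, v3.14.21, v3.20]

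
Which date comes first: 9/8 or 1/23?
1/23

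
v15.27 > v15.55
False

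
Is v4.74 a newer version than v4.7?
Yes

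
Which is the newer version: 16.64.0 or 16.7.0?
16.64.0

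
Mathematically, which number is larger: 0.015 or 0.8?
0.8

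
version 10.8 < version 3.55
False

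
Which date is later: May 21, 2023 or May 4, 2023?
May 21, 2023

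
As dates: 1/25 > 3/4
False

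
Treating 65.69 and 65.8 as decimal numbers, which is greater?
65.8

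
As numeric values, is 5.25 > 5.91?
False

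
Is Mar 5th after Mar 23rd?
No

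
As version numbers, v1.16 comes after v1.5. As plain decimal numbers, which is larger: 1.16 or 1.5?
1.5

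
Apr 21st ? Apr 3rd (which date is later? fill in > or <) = >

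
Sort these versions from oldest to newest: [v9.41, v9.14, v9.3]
[v9.3, v9.14, v9.41]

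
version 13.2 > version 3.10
True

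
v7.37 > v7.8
True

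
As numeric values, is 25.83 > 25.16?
True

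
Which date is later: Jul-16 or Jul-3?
Jul-16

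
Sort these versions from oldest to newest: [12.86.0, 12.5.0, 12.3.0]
[12.3.0, 12.5.0, 12.86.0]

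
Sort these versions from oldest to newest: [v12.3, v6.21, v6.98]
[v6.21, v6.98, v12.3]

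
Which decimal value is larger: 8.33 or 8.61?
8.61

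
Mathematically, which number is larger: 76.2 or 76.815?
76.815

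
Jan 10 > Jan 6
True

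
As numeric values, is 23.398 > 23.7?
False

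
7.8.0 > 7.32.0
False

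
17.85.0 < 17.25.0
False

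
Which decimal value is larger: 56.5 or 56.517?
56.517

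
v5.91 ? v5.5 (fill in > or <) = >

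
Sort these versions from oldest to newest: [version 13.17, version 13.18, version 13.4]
[version 13.4, version 13.17, version 13.18]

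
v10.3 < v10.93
True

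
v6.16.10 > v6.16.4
True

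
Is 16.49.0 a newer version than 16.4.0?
Yes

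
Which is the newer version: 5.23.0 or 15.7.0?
15.7.0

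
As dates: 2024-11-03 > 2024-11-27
False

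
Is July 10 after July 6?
Yes. Day 10 comes after day 6 in July — this is a date comparison, not a decimal one (the decimal 7.10 would be smaller than 7.6).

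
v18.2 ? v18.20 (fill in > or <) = <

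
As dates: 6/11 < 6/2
False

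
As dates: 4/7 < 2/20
False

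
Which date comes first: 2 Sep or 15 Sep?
2 Sep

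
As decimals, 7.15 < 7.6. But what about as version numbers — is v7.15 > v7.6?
True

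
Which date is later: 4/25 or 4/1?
4/25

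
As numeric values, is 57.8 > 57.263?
True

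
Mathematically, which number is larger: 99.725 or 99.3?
99.725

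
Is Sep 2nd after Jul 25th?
Yes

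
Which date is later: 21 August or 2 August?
21 August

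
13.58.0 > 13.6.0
True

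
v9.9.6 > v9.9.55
False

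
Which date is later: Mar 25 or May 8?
May 8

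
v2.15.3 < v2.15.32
True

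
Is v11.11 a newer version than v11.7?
Yes. Version numbers are compared segment by segment as integers, not as decimals: minor version 11 > 7, so v11.11 > v11.7 (even though the decimal 11.11 < 11.7).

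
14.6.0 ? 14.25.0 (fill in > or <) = <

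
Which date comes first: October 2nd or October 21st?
October 2nd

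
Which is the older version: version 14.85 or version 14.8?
version 14.8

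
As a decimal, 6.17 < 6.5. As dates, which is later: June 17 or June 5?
June 17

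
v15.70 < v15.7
False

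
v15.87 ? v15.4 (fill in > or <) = >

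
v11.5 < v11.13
True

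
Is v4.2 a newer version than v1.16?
Yes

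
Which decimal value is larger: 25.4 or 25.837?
25.837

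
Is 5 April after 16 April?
No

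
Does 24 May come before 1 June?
Yes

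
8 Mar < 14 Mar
True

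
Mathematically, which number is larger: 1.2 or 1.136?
1.2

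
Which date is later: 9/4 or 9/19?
9/19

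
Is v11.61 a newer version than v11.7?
Yes. Version numbers are compared segment by segment as integers, not as decimals: minor version 61 > 7, so v11.61 > v11.7 (even though the decimal 11.61 < 11.7).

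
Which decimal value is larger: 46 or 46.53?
46.53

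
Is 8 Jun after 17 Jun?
No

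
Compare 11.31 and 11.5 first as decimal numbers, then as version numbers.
As decimals: 11.31 < 11.5. As versions: v11.31 > v11.5 (minor version 31 > 5).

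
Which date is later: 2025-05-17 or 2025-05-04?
2025-05-17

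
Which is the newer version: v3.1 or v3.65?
v3.65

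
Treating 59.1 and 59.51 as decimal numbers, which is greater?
59.51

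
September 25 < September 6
False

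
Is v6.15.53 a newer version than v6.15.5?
Yes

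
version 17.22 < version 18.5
True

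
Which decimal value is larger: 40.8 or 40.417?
40.8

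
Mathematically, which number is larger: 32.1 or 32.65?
32.65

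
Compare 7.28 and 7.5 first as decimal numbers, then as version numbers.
As decimals: 7.28 < 7.5. As versions: v7.28 > v7.5 (minor version 28 > 5).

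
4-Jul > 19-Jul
False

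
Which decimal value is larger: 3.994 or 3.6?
3.994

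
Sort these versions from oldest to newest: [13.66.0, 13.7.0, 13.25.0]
[13.7.0, 13.25.0, 13.66.0]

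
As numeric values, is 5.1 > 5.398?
False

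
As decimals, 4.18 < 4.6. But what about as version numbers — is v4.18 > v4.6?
True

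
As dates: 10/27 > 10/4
True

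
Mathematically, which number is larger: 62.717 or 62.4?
62.717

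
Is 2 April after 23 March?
Yes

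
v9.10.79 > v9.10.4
True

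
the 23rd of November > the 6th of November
True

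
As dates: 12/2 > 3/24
True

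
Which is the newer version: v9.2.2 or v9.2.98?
v9.2.98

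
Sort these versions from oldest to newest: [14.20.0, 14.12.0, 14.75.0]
[14.12.0, 14.20.0, 14.75.0]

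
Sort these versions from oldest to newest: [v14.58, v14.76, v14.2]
[v14.2, v14.58, v14.76]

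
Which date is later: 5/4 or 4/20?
5/4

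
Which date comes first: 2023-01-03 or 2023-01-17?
2023-01-03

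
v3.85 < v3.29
False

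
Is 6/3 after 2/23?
Yes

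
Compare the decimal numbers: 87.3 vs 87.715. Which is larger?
87.715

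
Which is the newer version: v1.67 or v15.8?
v15.8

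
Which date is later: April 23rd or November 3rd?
November 3rd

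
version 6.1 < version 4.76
False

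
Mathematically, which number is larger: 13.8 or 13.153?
13.8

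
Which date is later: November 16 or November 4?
November 16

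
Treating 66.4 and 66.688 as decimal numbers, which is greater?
66.688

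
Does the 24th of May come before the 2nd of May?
No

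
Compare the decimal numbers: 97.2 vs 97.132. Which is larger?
97.2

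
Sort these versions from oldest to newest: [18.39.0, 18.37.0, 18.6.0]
[18.6.0, 18.37.0, 18.39.0]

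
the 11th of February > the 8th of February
True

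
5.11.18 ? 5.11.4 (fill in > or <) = >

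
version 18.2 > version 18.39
False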